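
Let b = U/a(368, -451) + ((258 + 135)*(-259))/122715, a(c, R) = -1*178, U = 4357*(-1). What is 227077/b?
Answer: 1653368073930/172183723 ≈ 9602.3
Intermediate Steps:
U = -4357
a(c, R) = -178
b = 172183723/7281090 (b = -4357/(-178) + ((258 + 135)*(-259))/122715 = -4357*(-1/178) + (393*(-259))*(1/122715) = 4357/178 - 101787*1/122715 = 4357/178 - 33929/40905 = 172183723/7281090 ≈ 23.648)
227077/b = 227077/(172183723/7281090) = 227077*(7281090/172183723) = 1653368073930/172183723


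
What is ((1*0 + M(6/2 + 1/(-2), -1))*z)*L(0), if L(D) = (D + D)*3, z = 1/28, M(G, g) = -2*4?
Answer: 0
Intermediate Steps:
M(G, g) = -8
z = 1/28 ≈ 0.035714
L(D) = 6*D (L(D) = (2*D)*3 = 6*D)
((1*0 + M(6/2 + 1/(-2), -1))*z)*L(0) = ((1*0 - 8)*(1/28))*(6*0) = ((0 - 8)*(1/28))*0 = -8*1/28*0 = -2/7*0 = 0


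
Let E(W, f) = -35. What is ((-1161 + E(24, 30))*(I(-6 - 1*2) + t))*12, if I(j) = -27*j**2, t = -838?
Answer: 36827232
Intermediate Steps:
((-1161 + E(24, 30))*(I(-6 - 1*2) + t))*12 = ((-1161 - 35)*(-27*(-6 - 1*2)**2 - 838))*12 = -1196*(-27*(-6 - 2)**2 - 838)*12 = -1196*(-27*(-8)**2 - 838)*12 = -1196*(-27*64 - 838)*12 = -1196*(-1728 - 838)*12 = -1196*(-2566)*12 = 3068936*12 = 36827232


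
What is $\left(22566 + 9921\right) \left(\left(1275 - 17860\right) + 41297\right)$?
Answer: $802818744$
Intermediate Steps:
$\left(22566 + 9921\right) \left(\left(1275 - 17860\right) + 41297\right) = 32487 \left(\left(1275 - 17860\right) + 41297\right) = 32487 \left(-16585 + 41297\right) = 32487 \cdot 24712 = 802818744$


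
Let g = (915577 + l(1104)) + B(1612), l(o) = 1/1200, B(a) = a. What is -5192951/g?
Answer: -6231541200/1100626801 ≈ -5.6618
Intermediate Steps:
l(o) = 1/1200
g = 1100626801/1200 (g = (915577 + 1/1200) + 1612 = 1098692401/1200 + 1612 = 1100626801/1200 ≈ 9.1719e+5)
-5192951/g = -5192951/1100626801/1200 = -5192951*1200/1100626801 = -6231541200/1100626801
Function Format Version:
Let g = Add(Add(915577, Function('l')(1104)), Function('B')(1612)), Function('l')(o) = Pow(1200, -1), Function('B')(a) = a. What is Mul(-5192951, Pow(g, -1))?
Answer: Rational(-6231541200, 1100626801) ≈ -5.6618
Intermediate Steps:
Function('l')(o) = Rational(1, 1200)
g = Rational(1100626801, 1200) (g = Add(Add(915577, Rational(1, 1200)), 1612) = Add(Rational(1098692401, 1200), 1612) = Rational(1100626801, 1200) ≈ 9.1719e+5)
Mul(-5192951, Pow(g, -1)) = Mul(-5192951, Pow(Rational(1100626801, 1200), -1)) = Mul(-5192951, Rational(1200, 1100626801)) = Rational(-6231541200, 1100626801)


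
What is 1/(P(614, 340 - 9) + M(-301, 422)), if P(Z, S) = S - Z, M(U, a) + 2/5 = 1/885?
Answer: -885/250808 ≈ -0.0035286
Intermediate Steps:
M(U, a) = -353/885 (M(U, a) = -⅖ + 1/885 = -353/885)
1/(P(614, 340 - 9) + M(-301, 422)) = 1/(((340 - 9) - 1*614) - 353/885) = 1/((331 - 614) - 353/885) = 1/(-283 - 353/885) = 1/(-250808/885) = -885/250808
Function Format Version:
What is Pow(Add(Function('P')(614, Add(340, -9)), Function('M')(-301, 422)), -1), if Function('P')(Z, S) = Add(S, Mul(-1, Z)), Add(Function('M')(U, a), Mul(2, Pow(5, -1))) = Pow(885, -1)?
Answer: Rational(-885, 250808) ≈ -0.0035286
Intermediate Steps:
Function('M')(U, a) = Rational(-353, 885) (Function('M')(U, a) = Add(Rational(-2, 5), Pow(885, -1)) = Add(Rational(-2, 5), Rational(1, 885)) = Rational(-353, 885))
Pow(Add(Function('P')(614, Add(340, -9)), Function('M')(-301, 422)), -1) = Pow(Add(Add(Add(340, -9), Mul(-1, 614)), Rational(-353, 885)), -1) = Pow(Add(Add(331, -614), Rational(-353, 885)), -1) = Pow(Add(-283, Rational(-353, 885)), -1) = Pow(Rational(-250808, 885), -1) = Rational(-885, 250808)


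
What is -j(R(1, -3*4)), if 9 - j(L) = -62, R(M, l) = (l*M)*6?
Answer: -71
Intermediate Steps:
R(M, l) = 6*M*l (R(M, l) = (M*l)*6 = 6*M*l)
j(L) = 71 (j(L) = 9 - 1*(-62) = 9 + 62 = 71)
-j(R(1, -3*4)) = -1*71 = -71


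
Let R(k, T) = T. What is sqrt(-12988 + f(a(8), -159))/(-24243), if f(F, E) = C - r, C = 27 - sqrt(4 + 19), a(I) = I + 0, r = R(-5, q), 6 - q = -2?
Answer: -I*sqrt(12969 + sqrt(23))/24243 ≈ -0.0046984*I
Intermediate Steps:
q = 8 (q = 6 - 1*(-2) = 6 + 2 = 8)
r = 8
a(I) = I
C = 27 - sqrt(23) ≈ 22.204
f(F, E) = 19 - sqrt(23) (f(F, E) = (27 - sqrt(23)) - 1*8 = (27 - sqrt(23)) - 8 = 19 - sqrt(23))
sqrt(-12988 + f(a(8), -159))/(-24243) = sqrt(-12988 + (19 - sqrt(23)))/(-24243) = sqrt(-12969 - sqrt(23))*(-1/24243) = -sqrt(-12969 - sqrt(23))/24243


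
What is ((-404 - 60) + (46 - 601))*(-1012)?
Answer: 1031228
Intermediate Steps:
((-404 - 60) + (46 - 601))*(-1012) = (-464 - 555)*(-1012) = -1019*(-1012) = 1031228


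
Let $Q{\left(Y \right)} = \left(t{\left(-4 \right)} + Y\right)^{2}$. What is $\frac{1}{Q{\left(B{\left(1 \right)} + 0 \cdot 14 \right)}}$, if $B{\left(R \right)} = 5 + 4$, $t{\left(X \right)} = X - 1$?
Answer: $\frac{1}{16} \approx 0.0625$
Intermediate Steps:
$t{\left(X \right)} = -1 + X$ ($t{\left(X \right)} = X - 1 = -1 + X$)
$B{\left(R \right)} = 9$
$Q{\left(Y \right)} = \left(-5 + Y\right)^{2}$ ($Q{\left(Y \right)} = \left(\left(-1 - 4\right) + Y\right)^{2} = \left(-5 + Y\right)^{2}$)
$\frac{1}{Q{\left(B{\left(1 \right)} + 0 \cdot 14 \right)}} = \frac{1}{\left(-5 + \left(9 + 0 \cdot 14\right)\right)^{2}} = \frac{1}{\left(-5 + \left(9 + 0\right)\right)^{2}} = \frac{1}{\left(-5 + 9\right)^{2}} = \frac{1}{4^{2}} = \frac{1}{16}$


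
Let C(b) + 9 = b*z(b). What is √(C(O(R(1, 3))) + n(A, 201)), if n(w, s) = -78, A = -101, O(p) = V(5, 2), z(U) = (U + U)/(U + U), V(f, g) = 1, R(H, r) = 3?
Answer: I*√86 ≈ 9.2736*I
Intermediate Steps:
z(U) = 1 (z(U) = (2*U)/((2*U)) = (2*U)*(1/(2*U)) = 1)
O(p) = 1
C(b) = -9 + b (C(b) = -9 + b*1 = -9 + b)
√(C(O(R(1, 3))) + n(A, 201)) = √((-9 + 1) - 78) = √(-8 - 78) = √(-86) = I*√86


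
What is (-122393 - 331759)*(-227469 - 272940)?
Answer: 227261748168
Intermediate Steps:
(-122393 - 331759)*(-227469 - 272940) = -454152*(-500409) = 227261748168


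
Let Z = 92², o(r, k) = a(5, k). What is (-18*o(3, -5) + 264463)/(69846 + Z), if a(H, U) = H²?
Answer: 264013/78310 ≈ 3.3714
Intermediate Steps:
o(r, k) = 25 (o(r, k) = 5² = 25)
Z = 8464
(-18*o(3, -5) + 264463)/(69846 + Z) = (-18*25 + 264463)/(69846 + 8464) = (-450 + 264463)/78310 = 264013*(1/78310) = 264013/78310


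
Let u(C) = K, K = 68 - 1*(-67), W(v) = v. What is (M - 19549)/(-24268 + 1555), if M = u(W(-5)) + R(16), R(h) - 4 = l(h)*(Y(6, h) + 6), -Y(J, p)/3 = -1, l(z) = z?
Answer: 6422/7571 ≈ 0.84824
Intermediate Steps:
Y(J, p) = 3 (Y(J, p) = -3*(-1) = 3)
R(h) = 4 + 9*h (R(h) = 4 + h*(3 + 6) = 4 + h*9 = 4 + 9*h)
K = 135 (K = 68 + 67 = 135)
u(C) = 135
M = 283 (M = 135 + (4 + 9*16) = 135 + (4 + 144) = 135 + 148 = 283)
(M - 19549)/(-24268 + 1555) = (283 - 19549)/(-24268 + 1555) = -19266/(-22713) = -19266*(-1/22713) = 6422/7571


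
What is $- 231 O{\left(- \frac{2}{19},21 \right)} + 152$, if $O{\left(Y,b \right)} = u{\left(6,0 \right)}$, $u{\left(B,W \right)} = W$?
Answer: $152$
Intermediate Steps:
$O{\left(Y,b \right)} = 0$
$- 231 O{\left(- \frac{2}{19},21 \right)} + 152 = \left(-231\right) 0 + 152 = 0 + 152 = 152$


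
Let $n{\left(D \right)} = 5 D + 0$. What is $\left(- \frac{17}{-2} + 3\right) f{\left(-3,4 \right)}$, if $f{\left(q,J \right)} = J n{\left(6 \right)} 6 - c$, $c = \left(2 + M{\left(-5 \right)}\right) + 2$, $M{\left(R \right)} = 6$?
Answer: $8165$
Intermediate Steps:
$n{\left(D \right)} = 5 D$
$c = 10$ ($c = \left(2 + 6\right) + 2 = 8 + 2 = 10$)
$f{\left(q,J \right)} = -10 + 180 J$ ($f{\left(q,J \right)} = J 5 \cdot 6 \cdot 6 - 10 = J 30 \cdot 6 - 10 = 30 J 6 - 10 = 180 J - 10 = -10 + 180 J$)
$\left(- \frac{17}{-2} + 3\right) f{\left(-3,4 \right)} = \left(- \frac{17}{-2} + 3\right) \left(-10 + 180 \cdot 4\right) = \left(\left(-17\right) \left(- \frac{1}{2}\right) + 3\right) \left(-10 + 720\right) = \left(\frac{17}{2} + 3\right) 710 = \frac{23}{2} \cdot 710 = 8165$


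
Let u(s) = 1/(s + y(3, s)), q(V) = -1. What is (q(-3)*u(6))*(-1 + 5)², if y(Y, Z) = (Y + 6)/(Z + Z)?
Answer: -64/27 ≈ -2.3704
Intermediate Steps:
y(Y, Z) = (6 + Y)/(2*Z) (y(Y, Z) = (6 + Y)/((2*Z)) = (6 + Y)*(1/(2*Z)) = (6 + Y)/(2*Z))
u(s) = 1/(s + 9/(2*s)) (u(s) = 1/(s + (6 + 3)/(2*s)) = 1/(s + (½)*9/s) = 1/(s + 9/(2*s)))
(q(-3)*u(6))*(-1 + 5)² = (-2*6/(9 + 2*6²))*(-1 + 5)² = -2*6/(9 + 2*36)*4² = -2*6/(9 + 72)*16 = -2*6/81*16 = -1*4/27*16 = -4/27*16 = -64/27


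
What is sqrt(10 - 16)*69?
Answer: 69*I*sqrt(6) ≈ 169.01*I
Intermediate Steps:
sqrt(10 - 16)*69 = sqrt(-6)*69 = (I*sqrt(6))*69 = 69*I*sqrt(6)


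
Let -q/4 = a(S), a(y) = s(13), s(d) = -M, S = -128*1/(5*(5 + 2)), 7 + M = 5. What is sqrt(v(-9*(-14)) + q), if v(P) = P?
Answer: sqrt(118) ≈ 10.863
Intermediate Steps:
M = -2 (M = -7 + 5 = -2)
S = -128/35 (S = -128/(7*5) = -128/35 ≈ -3.6571)
s(d) = 2 (s(d) = -1*(-2) = 2)
a(y) = 2
q = -8 (q = -4*2 = -8)
sqrt(v(-9*(-14)) + q) = sqrt(-9*(-14) - 8) = sqrt(126 - 8) = sqrt(118)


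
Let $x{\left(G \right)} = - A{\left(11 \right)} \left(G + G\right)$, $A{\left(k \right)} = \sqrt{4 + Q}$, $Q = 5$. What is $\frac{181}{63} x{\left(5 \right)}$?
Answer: $- \frac{1810}{21} \approx -86.19$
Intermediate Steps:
$A{\left(k \right)} = 3$ ($A{\left(k \right)} = \sqrt{4 + 5} = \sqrt{9} = 3$)
$x{\left(G \right)} = - 6 G$ ($x{\left(G \right)} = - 3 \left(G + G\right) = - 3 \cdot 2 G = - 6 G$)
$\frac{181}{63} x{\left(5 \right)} = \frac{181}{63} \left(\left(-6\right) 5\right) = 181 \cdot \frac{1}{63} \left(-30\right) = \frac{181}{63} \left(-30\right) = - \frac{1810}{21}$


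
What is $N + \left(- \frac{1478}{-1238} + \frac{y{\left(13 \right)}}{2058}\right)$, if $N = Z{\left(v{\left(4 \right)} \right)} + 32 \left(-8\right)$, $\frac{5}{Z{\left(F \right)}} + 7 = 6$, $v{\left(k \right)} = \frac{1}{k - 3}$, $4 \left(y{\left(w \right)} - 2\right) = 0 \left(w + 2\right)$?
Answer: $- \frac{165483161}{636951} \approx -259.81$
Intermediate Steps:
$y{\left(w \right)} = 2$ ($y{\left(w \right)} = 2 + \frac{0 \left(w + 2\right)}{4} = 2 + \frac{0 \left(2 + w\right)}{4} = 2 + \frac{1}{4} \cdot 0 = 2 + 0 = 2$)
$v{\left(k \right)} = \frac{1}{-3 + k}$
$Z{\left(F \right)} = -5$ ($Z{\left(F \right)} = \frac{5}{-7 + 6} = \frac{5}{-1} = 5 \left(-1\right) = -5$)
$N = -261$ ($N = -5 + 32 \left(-8\right) = -5 - 256 = -261$)
$N + \left(- \frac{1478}{-1238} + \frac{y{\left(13 \right)}}{2058}\right) = -261 + \left(- \frac{1478}{-1238} + \frac{2}{2058}\right) = -261 + \left(\left(-1478\right) \left(- \frac{1}{1238}\right) + 2 \cdot \frac{1}{2058}\right) = -261 + \left(\frac{739}{619} + \frac{1}{1029}\right) = -261 + \frac{761050}{636951} = - \frac{165483161}{636951}$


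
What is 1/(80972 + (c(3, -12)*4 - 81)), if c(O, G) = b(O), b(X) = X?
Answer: 1/80903 ≈ 1.2360e-5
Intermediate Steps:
c(O, G) = O
1/(80972 + (c(3, -12)*4 - 81)) = 1/(80972 + (3*4 - 81)) = 1/(80972 + (12 - 81)) = 1/(80972 - 69) = 1/80903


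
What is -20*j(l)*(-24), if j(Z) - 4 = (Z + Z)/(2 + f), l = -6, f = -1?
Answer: -3840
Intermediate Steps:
j(Z) = 4 + 2*Z (j(Z) = 4 + (Z + Z)/(2 - 1) = 4 + (2*Z)/1 = 4 + (2*Z)*1 = 4 + 2*Z)
-20*j(l)*(-24) = -20*(4 + 2*(-6))*(-24) = -20*(4 - 12)*(-24) = -20*(-8)*(-24) = 160*(-24) = -3840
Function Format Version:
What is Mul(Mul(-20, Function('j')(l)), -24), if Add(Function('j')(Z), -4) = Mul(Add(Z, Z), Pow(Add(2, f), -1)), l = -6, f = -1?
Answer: -3840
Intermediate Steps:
Function('j')(Z) = Add(4, Mul(2, Z)) (Function('j')(Z) = Add(4, Mul(Add(Z, Z), Pow(Add(2, -1), -1))) = Add(4, Mul(Mul(2, Z), Pow(1, -1))) = Add(4, Mul(Mul(2, Z), 1)) = Add(4, Mul(2, Z)))
Mul(Mul(-20, Function('j')(l)), -24) = Mul(Mul(-20, Add(4, Mul(2, -6))), -24) = Mul(Mul(-20, Add(4, -12)), -24) = Mul(Mul(-20, -8), -24) = Mul(160, -24) = -3840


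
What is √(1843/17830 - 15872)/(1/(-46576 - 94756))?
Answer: -70666*I*√5045817200110/8915 ≈ -1.7806e+7*I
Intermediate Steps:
√(1843/17830 - 15872)/(1/(-46576 - 94756)) = √(1843*(1/17830) - 15872)/(1/(-141332)) = √(1843/17830 - 15872)/(-1/141332) = √(-282995917/17830)*(-141332) = (I*√5045817200110/17830)*(-141332) = -70666*I*√5045817200110/8915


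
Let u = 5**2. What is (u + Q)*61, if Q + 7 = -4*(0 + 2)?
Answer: 610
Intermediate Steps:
u = 25
Q = -15 (Q = -7 - 4*(0 + 2) = -7 - 4*2 = -7 - 8 = -15)
(u + Q)*61 = (25 - 15)*61 = 10*61 = 610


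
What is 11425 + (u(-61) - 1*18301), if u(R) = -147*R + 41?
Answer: 2132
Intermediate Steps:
u(R) = 41 - 147*R
11425 + (u(-61) - 1*18301) = 11425 + ((41 - 147*(-61)) - 1*18301) = 11425 + ((41 + 8967) - 18301) = 11425 + (9008 - 18301) = 11425 - 9293 = 2132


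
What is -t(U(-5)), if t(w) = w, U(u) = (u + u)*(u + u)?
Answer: -100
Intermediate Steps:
U(u) = 4*u² (U(u) = (2*u)*(2*u) = 4*u²)
-t(U(-5)) = -4*(-5)² = -4*25 = -1*100 = -100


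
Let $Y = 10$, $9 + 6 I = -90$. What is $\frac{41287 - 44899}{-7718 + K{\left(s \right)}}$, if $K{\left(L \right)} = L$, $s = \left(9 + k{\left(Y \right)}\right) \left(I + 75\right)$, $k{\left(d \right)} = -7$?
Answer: $\frac{3612}{7601} \approx 0.4752$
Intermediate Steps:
$I = - \frac{33}{2}$ ($I = - \frac{3}{2} + \frac{1}{6} \left(-90\right) = - \frac{3}{2} - 15 = - \frac{33}{2} \approx -16.5$)
$s = 117$ ($s = \left(9 - 7\right) \left(- \frac{33}{2} + 75\right) = 2 \cdot \frac{117}{2} = 117$)
$\frac{41287 - 44899}{-7718 + K{\left(s \right)}} = \frac{41287 - 44899}{-7718 + 117} = - \frac{3612}{-7601} = \left(-3612\right) \left(- \frac{1}{7601}\right) = \frac{3612}{7601}$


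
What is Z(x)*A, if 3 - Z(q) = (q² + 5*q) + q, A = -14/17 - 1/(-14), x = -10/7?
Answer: -83593/11662 ≈ -7.1680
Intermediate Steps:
x = -10/7 (x = -10*⅐ = -10/7 ≈ -1.4286)
A = -179/238 (A = -14*1/17 - 1*(-1/14) = -14/17 + 1/14 = -179/238 ≈ -0.75210)
Z(q) = 3 - q² - 6*q (Z(q) = 3 - ((q² + 5*q) + q) = 3 - (q² + 6*q) = 3 + (-q² - 6*q) = 3 - q² - 6*q)
Z(x)*A = (3 - (-10/7)² - 6*(-10/7))*(-179/238) = (3 - 1*100/49 + 60/7)*(-179/238) = (3 - 100/49 + 60/7)*(-179/238) = (467/49)*(-179/238) = -83593/11662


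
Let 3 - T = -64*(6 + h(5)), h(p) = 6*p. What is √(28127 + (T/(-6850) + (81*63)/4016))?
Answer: √13304127585849653/687740 ≈ 167.71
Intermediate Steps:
T = 2307 (T = 3 - (-64)*(6 + 6*5) = 3 - (-64)*(6 + 30) = 3 - (-64)*36 = 3 - 1*(-2304) = 3 + 2304 = 2307)
√(28127 + (T/(-6850) + (81*63)/4016)) = √(28127 + (2307/(-6850) + (81*63)/4016)) = √(28127 + (2307*(-1/6850) + 5103*(1/4016))) = √(28127 + (-2307/6850 + 5103/4016)) = √(28127 + 12845319/13754800) = √(386894104919/13754800) = √13304127585849653/687740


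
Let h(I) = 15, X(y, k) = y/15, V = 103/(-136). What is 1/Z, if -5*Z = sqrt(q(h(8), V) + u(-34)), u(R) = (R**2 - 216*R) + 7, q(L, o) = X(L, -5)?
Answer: -5*sqrt(2127)/4254 ≈ -0.054207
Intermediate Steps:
V = -103/136 (V = 103*(-1/136) = -103/136 ≈ -0.75735)
X(y, k) = y/15 (X(y, k) = y*(1/15) = y/15)
q(L, o) = L/15
u(R) = 7 + R**2 - 216*R
Z = -2*sqrt(2127)/5 (Z = -sqrt((1/15)*15 + (7 + (-34)**2 - 216*(-34)))/5 = -sqrt(1 + (7 + 1156 + 7344))/5 = -sqrt(1 + 8507)/5 = -2*sqrt(2127)/5 ≈ -18.448)
1/Z = 1/(-2*sqrt(2127)/5) = -5*sqrt(2127)/4254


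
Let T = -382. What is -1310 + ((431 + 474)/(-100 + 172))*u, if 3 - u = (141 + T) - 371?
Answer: 154085/24 ≈ 6420.2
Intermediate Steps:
u = 615 (u = 3 - ((141 - 382) - 371) = 3 - (-241 - 371) = 3 - 1*(-612) = 3 + 612 = 615)
-1310 + ((431 + 474)/(-100 + 172))*u = -1310 + ((431 + 474)/(-100 + 172))*615 = -1310 + (905/72)*615 = -1310 + 185525/24 = 154085/24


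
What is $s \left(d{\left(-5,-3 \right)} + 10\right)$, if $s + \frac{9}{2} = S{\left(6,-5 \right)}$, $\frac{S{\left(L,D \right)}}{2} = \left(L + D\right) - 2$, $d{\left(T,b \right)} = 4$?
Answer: $-91$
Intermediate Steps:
$S{\left(L,D \right)} = -4 + 2 D + 2 L$ ($S{\left(L,D \right)} = 2 \left(\left(L + D\right) - 2\right) = 2 \left(\left(D + L\right) - 2\right) = 2 \left(-2 + D + L\right) = -4 + 2 D + 2 L$)
$s = - \frac{13}{2}$ ($s = - \frac{9}{2} + \left(-4 + 2 \left(-5\right) + 2 \cdot 6\right) = - \frac{9}{2} - 2 = - \frac{13}{2} \approx -6.5$)
$s \left(d{\left(-5,-3 \right)} + 10\right) = - \frac{13 \left(4 + 10\right)}{2} = \left(- \frac{13}{2}\right) 14 = -91$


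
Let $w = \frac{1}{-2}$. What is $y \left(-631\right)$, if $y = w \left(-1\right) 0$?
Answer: $0$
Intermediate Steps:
$w = - \frac{1}{2} \approx -0.5$
$y = 0$ ($y = \left(- \frac{1}{2}\right) \left(-1\right) 0 = \frac{1}{2} \cdot 0 = 0$)
$y \left(-631\right) = 0 \left(-631\right) = 0$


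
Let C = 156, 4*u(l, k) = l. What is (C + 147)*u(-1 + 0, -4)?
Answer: -303/4 ≈ -75.750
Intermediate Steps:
u(l, k) = l/4
(C + 147)*u(-1 + 0, -4) = (156 + 147)*((-1 + 0)/4) = 303*((1/4)*(-1)) = 303*(-1/4) = -303/4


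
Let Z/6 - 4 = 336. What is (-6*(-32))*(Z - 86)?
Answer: 375168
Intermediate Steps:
Z = 2040 (Z = 24 + 6*336 = 24 + 2016 = 2040)
(-6*(-32))*(Z - 86) = (-6*(-32))*(2040 - 86) = 192*1954 = 375168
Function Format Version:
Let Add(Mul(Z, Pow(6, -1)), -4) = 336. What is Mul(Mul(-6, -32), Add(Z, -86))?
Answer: 375168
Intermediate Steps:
Z = 2040 (Z = Add(24, Mul(6, 336)) = Add(24, 2016) = 2040)
Mul(Mul(-6, -32), Add(Z, -86)) = Mul(Mul(-6, -32), Add(2040, -86)) = Mul(192, 1954) = 375168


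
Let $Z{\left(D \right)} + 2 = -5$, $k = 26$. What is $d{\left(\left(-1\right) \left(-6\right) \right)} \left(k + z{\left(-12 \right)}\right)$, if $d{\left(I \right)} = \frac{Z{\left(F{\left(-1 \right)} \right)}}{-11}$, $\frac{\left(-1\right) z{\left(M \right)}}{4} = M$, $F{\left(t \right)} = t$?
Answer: $\frac{518}{11} \approx 47.091$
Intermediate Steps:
$Z{\left(D \right)} = -7$ ($Z{\left(D \right)} = -2 - 5 = -7$)
$z{\left(M \right)} = - 4 M$
$d{\left(I \right)} = \frac{7}{11}$ ($d{\left(I \right)} = - \frac{7}{-11} = \left(-7\right) \left(- \frac{1}{11}\right) = \frac{7}{11}$)
$d{\left(\left(-1\right) \left(-6\right) \right)} \left(k + z{\left(-12 \right)}\right) = \frac{7 \left(26 - -48\right)}{11} = \frac{7 \left(26 + 48\right)}{11} = \frac{7}{11} \cdot 74 = \frac{518}{11}$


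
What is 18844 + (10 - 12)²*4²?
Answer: 18908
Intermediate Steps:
18844 + (10 - 12)²*4² = 18844 + (-2)²*16 = 18844 + 4*16 = 18844 + 64 = 18908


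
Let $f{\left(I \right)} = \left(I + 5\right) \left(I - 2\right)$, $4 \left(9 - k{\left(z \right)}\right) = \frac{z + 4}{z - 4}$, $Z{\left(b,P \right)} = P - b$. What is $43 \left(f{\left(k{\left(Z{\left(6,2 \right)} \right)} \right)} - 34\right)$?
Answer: $2752$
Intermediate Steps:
$k{\left(z \right)} = 9 - \frac{4 + z}{4 \left(-4 + z\right)}$ ($k{\left(z \right)} = 9 - \frac{\left(z + 4\right) \frac{1}{z - 4}}{4} = 9 - \frac{\left(4 + z\right) \frac{1}{-4 + z}}{4} = 9 - \frac{\frac{1}{-4 + z} \left(4 + z\right)}{4} = 9 - \frac{4 + z}{4 \left(-4 + z\right)}$)
$f{\left(I \right)} = \left(-2 + I\right) \left(5 + I\right)$ ($f{\left(I \right)} = \left(5 + I\right) \left(-2 + I\right) = \left(-2 + I\right) \left(5 + I\right)$)
$43 \left(f{\left(k{\left(Z{\left(6,2 \right)} \right)} \right)} - 34\right) = 43 \left(\left(-10 + \left(\frac{-148 + 35 \left(2 - 6\right)}{4 \left(-4 + \left(2 - 6\right)\right)}\right)^{2} + 3 \frac{-148 + 35 \left(2 - 6\right)}{4 \left(-4 + \left(2 - 6\right)\right)}\right) - 34\right) = 43 \left(\left(-10 + \left(\frac{-148 + 35 \left(-4\right)}{4 \left(-4 - 4\right)}\right)^{2} + 3 \frac{-148 + 35 \left(-4\right)}{4 \left(-4 - 4\right)}\right) - 34\right) = 43 \left(\left(-10 + \left(\frac{-148 - 140}{4 \left(-8\right)}\right)^{2} + 3 \frac{-148 - 140}{4 \left(-8\right)}\right) - 34\right) = 43 \left(\left(-10 + \left(\frac{1}{4} \left(- \frac{1}{8}\right) \left(-288\right)\right)^{2} + 3 \cdot \frac{1}{4} \left(- \frac{1}{8}\right) \left(-288\right)\right) - 34\right) = 43 \left(\left(-10 + 9^{2} + 3 \cdot 9\right) - 34\right) = 43 \left(\left(-10 + 81 + 27\right) - 34\right) = 43 \left(98 - 34\right) = 43 \cdot 64 = 2752$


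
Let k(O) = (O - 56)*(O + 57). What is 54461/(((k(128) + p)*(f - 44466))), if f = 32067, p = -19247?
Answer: 54461/73488873 ≈ 0.00074108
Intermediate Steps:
k(O) = (-56 + O)*(57 + O)
54461/(((k(128) + p)*(f - 44466))) = 54461/((((-3192 + 128 + 128**2) - 19247)*(32067 - 44466))) = 54461/((((-3192 + 128 + 16384) - 19247)*(-12399))) = 54461/(((13320 - 19247)*(-12399))) = 54461/((-5927*(-12399))) = 54461/73488873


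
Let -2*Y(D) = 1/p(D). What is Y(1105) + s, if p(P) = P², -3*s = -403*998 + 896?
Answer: 326663260299/2442050 ≈ 1.3377e+5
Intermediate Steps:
s = 133766 (s = -(-403*998 + 896)/3 = -(-402194 + 896)/3 = -⅓*(-401298) = 133766)
Y(D) = -1/(2*D²)
Y(1105) + s = -½/1105² + 133766 = -½*1/1221025 + 133766 = -1/2442050 + 133766 = 326663260299/2442050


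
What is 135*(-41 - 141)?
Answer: -24570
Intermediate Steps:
135*(-41 - 141) = 135*(-182) = -24570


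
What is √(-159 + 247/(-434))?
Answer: I*√30055802/434 ≈ 12.632*I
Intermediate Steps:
√(-159 + 247/(-434)) = √(-159 + 247*(-1/434)) = √(-159 - 247/434) = √(-69253/434) = I*√30055802/434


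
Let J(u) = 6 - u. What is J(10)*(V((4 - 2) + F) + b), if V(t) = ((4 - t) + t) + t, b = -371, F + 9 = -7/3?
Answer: 4516/3 ≈ 1505.3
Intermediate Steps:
F = -34/3 (F = -9 - 7/3 = -34/3 ≈ -11.333)
V(t) = 4 + t
J(10)*(V((4 - 2) + F) + b) = (6 - 1*10)*((4 + ((4 - 2) - 34/3)) - 371) = (6 - 10)*((4 + (2 - 34/3)) - 371) = -4*((4 - 28/3) - 371) = -4*(-16/3 - 371) = -4*(-1129/3) = 4516/3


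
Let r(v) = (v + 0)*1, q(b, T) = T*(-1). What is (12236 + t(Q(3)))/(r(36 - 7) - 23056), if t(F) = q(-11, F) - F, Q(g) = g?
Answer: -12230/23027 ≈ -0.53112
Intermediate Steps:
q(b, T) = -T
t(F) = -2*F (t(F) = -F - F = -2*F)
r(v) = v (r(v) = v*1 = v)
(12236 + t(Q(3)))/(r(36 - 7) - 23056) = (12236 - 2*3)/((36 - 7) - 23056) = (12236 - 6)/(29 - 23056) = 12230/(-23027) = 12230*(-1/23027) = -12230/23027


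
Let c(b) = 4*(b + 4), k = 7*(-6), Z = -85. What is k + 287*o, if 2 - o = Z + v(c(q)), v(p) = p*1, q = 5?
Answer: 14595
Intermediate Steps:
k = -42
c(b) = 16 + 4*b (c(b) = 4*(4 + b) = 16 + 4*b)
v(p) = p
o = 51 (o = 2 - (-85 + (16 + 4*5)) = 2 - (-85 + (16 + 20)) = 2 - (-85 + 36) = 2 - 1*(-49) = 2 + 49 = 51)
k + 287*o = -42 + 287*51 = -42 + 14637 = 14595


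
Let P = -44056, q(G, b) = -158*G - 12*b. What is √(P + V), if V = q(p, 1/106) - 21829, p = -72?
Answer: I*√153116099/53 ≈ 233.47*I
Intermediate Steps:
V = -554015/53 (V = (-158*(-72) - 12/106) - 21829 = (11376 - 12*1/106) - 21829 = (11376 - 6/53) - 21829 = 602922/53 - 21829 = -554015/53 ≈ -10453.)
√(P + V) = √(-44056 - 554015/53) = √(-2888983/53) = I*√153116099/53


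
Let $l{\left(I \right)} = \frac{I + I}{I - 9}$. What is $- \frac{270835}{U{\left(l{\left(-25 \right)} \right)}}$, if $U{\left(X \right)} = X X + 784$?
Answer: $- \frac{78271315}{227201} \approx -344.5$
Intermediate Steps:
$l{\left(I \right)} = \frac{2 I}{-9 + I}$
$U{\left(X \right)} = 784 + X^{2}$ ($U{\left(X \right)} = X^{2} + 784 = 784 + X^{2}$)
$- \frac{270835}{U{\left(l{\left(-25 \right)} \right)}} = - \frac{270835}{784 + \left(2 \left(-25\right) \frac{1}{-9 - 25}\right)^{2}} = - \frac{270835}{784 + \left(2 \left(-25\right) \frac{1}{-34}\right)^{2}} = - \frac{270835}{784 + \left(2 \left(-25\right) \left(- \frac{1}{34}\right)\right)^{2}} = - \frac{270835}{784 + \left(\frac{25}{17}\right)^{2}} = - \frac{270835}{784 + \frac{625}{289}} = - \frac{270835}{\frac{227201}{289}} = \left(-270835\right) \frac{289}{227201} = - \frac{78271315}{227201}$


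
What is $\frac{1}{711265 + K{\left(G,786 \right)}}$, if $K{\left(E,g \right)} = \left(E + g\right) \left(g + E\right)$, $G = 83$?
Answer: $\frac{1}{1466426} \approx 6.8193 \cdot 10^{-7}$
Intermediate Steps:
$K{\left(E,g \right)} = \left(E + g\right)^{2}$ ($K{\left(E,g \right)} = \left(E + g\right) \left(E + g\right) = \left(E + g\right)^{2}$)
$\frac{1}{711265 + K{\left(G,786 \right)}} = \frac{1}{711265 + \left(83 + 786\right)^{2}} = \frac{1}{711265 + 869^{2}} = \frac{1}{711265 + 755161} = \frac{1}{1466426}$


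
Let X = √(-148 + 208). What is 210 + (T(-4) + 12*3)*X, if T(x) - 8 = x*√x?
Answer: 210 + √15*(88 - 16*I) ≈ 550.82 - 61.968*I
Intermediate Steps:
T(x) = 8 + x^(3/2) (T(x) = 8 + x*√x = 8 + x^(3/2))
X = 2*√15 (X = √60 = 2*√15 ≈ 7.7460)
210 + (T(-4) + 12*3)*X = 210 + ((8 + (-4)^(3/2)) + 12*3)*(2*√15) = 210 + ((8 - 8*I) + 36)*(2*√15) = 210 + (44 - 8*I)*(2*√15) = 210 + 2*√15*(44 - 8*I)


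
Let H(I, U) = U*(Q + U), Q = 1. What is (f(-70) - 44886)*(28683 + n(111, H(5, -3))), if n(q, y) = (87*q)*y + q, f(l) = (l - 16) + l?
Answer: -3906762912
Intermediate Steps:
H(I, U) = U*(1 + U)
f(l) = -16 + 2*l (f(l) = (-16 + l) + l = -16 + 2*l)
n(q, y) = q + 87*q*y (n(q, y) = 87*q*y + q = q + 87*q*y)
(f(-70) - 44886)*(28683 + n(111, H(5, -3))) = ((-16 + 2*(-70)) - 44886)*(28683 + 111*(1 + 87*(-3*(1 - 3)))) = ((-16 - 140) - 44886)*(28683 + 111*(1 + 87*(-3*(-2)))) = (-156 - 44886)*(28683 + 111*(1 + 87*6)) = -45042*(28683 + 111*(1 + 522)) = -45042*(28683 + 111*523) = -45042*(28683 + 58053) = -45042*86736 = -3906762912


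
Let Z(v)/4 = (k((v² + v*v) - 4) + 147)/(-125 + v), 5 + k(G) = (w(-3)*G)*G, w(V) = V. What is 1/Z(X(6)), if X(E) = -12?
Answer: 137/967304 ≈ 0.00014163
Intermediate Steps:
k(G) = -5 - 3*G² (k(G) = -5 + (-3*G)*G = -5 - 3*G²)
Z(v) = 4*(142 - 3*(-4 + 2*v²)²)/(-125 + v) (Z(v) = 4*(((-5 - 3*((v² + v*v) - 4)²) + 147)/(-125 + v)) = 4*(((-5 - 3*((v² + v²) - 4)²) + 147)/(-125 + v)) = 4*(((-5 - 3*(2*v² - 4)²) + 147)/(-125 + v)) = 4*(((-5 - 3*(-4 + 2*v²)²) + 147)/(-125 + v)) = 4*((142 - 3*(-4 + 2*v²)²)/(-125 + v)) = 4*(142 - 3*(-4 + 2*v²)²)/(-125 + v))
1/Z(X(6)) = 1/(8*(71 - 6*(-2 + (-12)²)²)/(-125 - 12)) = 1/(8*(71 - 6*(-2 + 144)²)/(-137)) = 1/(8*(-1/137)*(71 - 6*142²)) = 1/(8*(-1/137)*(71 - 6*20164)) = 1/(8*(-1/137)*(71 - 120984)) = 1/(8*(-1/137)*(-120913)) = 1/(967304/137) = 137/967304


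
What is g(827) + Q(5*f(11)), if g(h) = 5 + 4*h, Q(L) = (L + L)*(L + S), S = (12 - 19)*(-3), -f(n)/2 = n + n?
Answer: 90873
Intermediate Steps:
f(n) = -4*n (f(n) = -2*(n + n) = -4*n)
S = 21 (S = -7*(-3) = 21)
Q(L) = 2*L*(21 + L) (Q(L) = (L + L)*(L + 21) = (2*L)*(21 + L) = 2*L*(21 + L))
g(827) + Q(5*f(11)) = (5 + 4*827) + 2*(5*(-4*11))*(21 + 5*(-4*11)) = (5 + 3308) + 2*(5*(-44))*(21 + 5*(-44)) = 3313 + 2*(-220)*(21 - 220) = 3313 + 2*(-220)*(-199) = 3313 + 87560 = 90873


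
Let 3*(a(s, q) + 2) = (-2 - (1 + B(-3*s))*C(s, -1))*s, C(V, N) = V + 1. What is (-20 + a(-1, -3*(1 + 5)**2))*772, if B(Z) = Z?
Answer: -49408/3 ≈ -16469.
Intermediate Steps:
C(V, N) = 1 + V
a(s, q) = -2 + s*(-2 - (1 + s)*(1 - 3*s))/3 (a(s, q) = -2 + ((-2 - (1 - 3*s)*(1 + s))*s)/3 = -2 + ((-2 - (1 + s)*(1 - 3*s))*s)/3 = -2 + (s*(-2 - (1 + s)*(1 - 3*s)))/3 = -2 + s*(-2 - (1 + s)*(1 - 3*s))/3)
(-20 + a(-1, -3*(1 + 5)**2))*772 = (-20 + (-2 + (-1)**3 - 1*(-1) + (2/3)*(-1)**2))*772 = (-20 + (-2 - 1 + 1 + (2/3)*1))*772 = (-20 + (-2 - 1 + 1 + 2/3))*772 = (-20 - 4/3)*772 = -64/3*772 = -49408/3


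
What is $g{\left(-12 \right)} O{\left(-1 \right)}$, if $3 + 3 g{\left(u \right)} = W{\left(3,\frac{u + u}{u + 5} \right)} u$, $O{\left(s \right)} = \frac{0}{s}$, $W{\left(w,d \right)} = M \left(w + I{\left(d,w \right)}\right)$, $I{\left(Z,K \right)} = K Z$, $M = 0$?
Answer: $0$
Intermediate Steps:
$W{\left(w,d \right)} = 0$ ($W{\left(w,d \right)} = 0 \left(w + w d\right) = 0 \left(w + d w\right) = 0$)
$O{\left(s \right)} = 0$
$g{\left(u \right)} = -1$ ($g{\left(u \right)} = -1 + \frac{0 u}{3} = -1 + \frac{1}{3} \cdot 0 = -1 + 0 = -1$)
$g{\left(-12 \right)} O{\left(-1 \right)} = \left(-1\right) 0 = 0$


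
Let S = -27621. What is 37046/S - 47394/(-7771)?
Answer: 1021185208/214642791 ≈ 4.7576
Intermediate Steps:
37046/S - 47394/(-7771) = 37046/(-27621) - 47394/(-7771) = 37046*(-1/27621) - 47394*(-1/7771) = -37046/27621 + 47394/7771 = 1021185208/214642791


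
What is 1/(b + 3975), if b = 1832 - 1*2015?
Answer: 1/3792 ≈ 0.00026371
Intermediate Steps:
b = -183 (b = 1832 - 2015 = -183)
1/(b + 3975) = 1/(-183 + 3975) = 1/3792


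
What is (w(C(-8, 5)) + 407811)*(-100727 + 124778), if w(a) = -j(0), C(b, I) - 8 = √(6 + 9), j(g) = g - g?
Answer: 9808262361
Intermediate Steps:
j(g) = 0
C(b, I) = 8 + √15 (C(b, I) = 8 + √(6 + 9) = 8 + √15)
w(a) = 0 (w(a) = -1*0 = 0)
(w(C(-8, 5)) + 407811)*(-100727 + 124778) = (0 + 407811)*(-100727 + 124778) = 407811*24051 = 9808262361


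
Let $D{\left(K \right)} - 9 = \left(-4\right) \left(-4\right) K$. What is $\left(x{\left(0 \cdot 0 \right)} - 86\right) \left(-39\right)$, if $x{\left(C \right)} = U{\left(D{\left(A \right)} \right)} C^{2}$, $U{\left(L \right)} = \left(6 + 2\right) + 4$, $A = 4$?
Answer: $3354$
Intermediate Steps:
$D{\left(K \right)} = 9 + 16 K$ ($D{\left(K \right)} = 9 + \left(-4\right) \left(-4\right) K = 9 + 16 K$)
$U{\left(L \right)} = 12$ ($U{\left(L \right)} = 8 + 4 = 12$)
$x{\left(C \right)} = 12 C^{2}$
$\left(x{\left(0 \cdot 0 \right)} - 86\right) \left(-39\right) = \left(12 \left(0 \cdot 0\right)^{2} - 86\right) \left(-39\right) = \left(12 \cdot 0^{2} - 86\right) \left(-39\right) = \left(12 \cdot 0 - 86\right) \left(-39\right) = \left(0 - 86\right) \left(-39\right) = \left(-86\right) \left(-39\right) = 3354$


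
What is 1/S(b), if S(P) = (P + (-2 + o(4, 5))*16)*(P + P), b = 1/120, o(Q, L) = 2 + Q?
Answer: 7200/7681 ≈ 0.93738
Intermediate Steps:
b = 1/120 ≈ 0.0083333
S(P) = 2*P*(64 + P) (S(P) = (P + (-2 + (2 + 4))*16)*(P + P) = (P + (-2 + 6)*16)*(2*P) = (P + 4*16)*(2*P) = (P + 64)*(2*P) = (64 + P)*(2*P) = 2*P*(64 + P))
1/S(b) = 1/(2*(1/120)*(64 + 1/120)) = 1/(2*(1/120)*(7681/120)) = 1/(7681/7200) = 7200/7681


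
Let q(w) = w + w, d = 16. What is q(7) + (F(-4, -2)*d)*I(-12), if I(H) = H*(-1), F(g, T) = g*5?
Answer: -3826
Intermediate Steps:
F(g, T) = 5*g
I(H) = -H
q(w) = 2*w
q(7) + (F(-4, -2)*d)*I(-12) = 2*7 + ((5*(-4))*16)*(-1*(-12)) = 14 - 20*16*12 = 14 - 320*12 = 14 - 3840 = -3826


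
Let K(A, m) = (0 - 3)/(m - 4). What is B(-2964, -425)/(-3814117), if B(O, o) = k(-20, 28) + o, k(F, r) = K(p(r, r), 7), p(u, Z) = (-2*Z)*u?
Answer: 426/3814117 ≈ 0.00011169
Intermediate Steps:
p(u, Z) = -2*Z*u
K(A, m) = -3/(-4 + m)
k(F, r) = -1 (k(F, r) = -3/(-4 + 7) = -3/3 = -3*⅓ = -1)
B(O, o) = -1 + o
B(-2964, -425)/(-3814117) = (-1 - 425)/(-3814117) = -426*(-1/3814117) = 426/3814117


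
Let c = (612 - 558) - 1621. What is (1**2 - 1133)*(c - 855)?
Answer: 2741704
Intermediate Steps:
c = -1567 (c = 54 - 1621 = -1567)
(1**2 - 1133)*(c - 855) = (1**2 - 1133)*(-1567 - 855) = (1 - 1133)*(-2422) = -1132*(-2422) = 2741704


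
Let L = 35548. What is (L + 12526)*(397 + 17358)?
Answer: 853553870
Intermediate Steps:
(L + 12526)*(397 + 17358) = (35548 + 12526)*(397 + 17358) = 48074*17755 = 853553870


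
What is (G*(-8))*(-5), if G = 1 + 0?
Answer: 40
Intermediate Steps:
G = 1
(G*(-8))*(-5) = (1*(-8))*(-5) = -8*(-5) = 40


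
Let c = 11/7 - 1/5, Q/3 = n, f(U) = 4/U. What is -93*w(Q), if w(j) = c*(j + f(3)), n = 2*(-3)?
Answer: 14880/7 ≈ 2125.7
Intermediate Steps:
n = -6
Q = -18 (Q = 3*(-6) = -18)
c = 48/35 (c = 11*(1/7) - 1*1/5 = 11/7 - 1/5 = 48/35 ≈ 1.3714)
w(j) = 64/35 + 48*j/35 (w(j) = 48*(j + 4/3)/35 = 48*(4/3 + j)/35 = 64/35 + 48*j/35)
-93*w(Q) = -93*(64/35 + (48/35)*(-18)) = -93*(64/35 - 864/35) = -93*(-160/7) = 14880/7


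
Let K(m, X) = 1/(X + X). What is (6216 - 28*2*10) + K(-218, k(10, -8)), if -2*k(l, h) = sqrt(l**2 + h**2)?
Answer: 5656 - sqrt(41)/82 ≈ 5655.9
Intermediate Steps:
k(l, h) = -sqrt(h**2 + l**2)/2 (k(l, h) = -sqrt(l**2 + h**2)/2 = -sqrt(h**2 + l**2)/2)
K(m, X) = 1/(2*X)
(6216 - 28*2*10) + K(-218, k(10, -8)) = (6216 - 28*2*10) + 1/(2*((-sqrt((-8)**2 + 10**2)/2))) = (6216 - 56*10) + 1/(2*((-sqrt(64 + 100)/2))) = (6216 - 560) + 1/(2*((-sqrt(41)))) = 5656 + 1/(2*((-sqrt(41)))) = 5656 + (-sqrt(41)/41)/2 = 5656 - sqrt(41)/82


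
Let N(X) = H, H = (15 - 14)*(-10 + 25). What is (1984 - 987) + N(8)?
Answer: 1012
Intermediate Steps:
H = 15 (H = 1*15 = 15)
N(X) = 15
(1984 - 987) + N(8) = (1984 - 987) + 15 = 997 + 15 = 1012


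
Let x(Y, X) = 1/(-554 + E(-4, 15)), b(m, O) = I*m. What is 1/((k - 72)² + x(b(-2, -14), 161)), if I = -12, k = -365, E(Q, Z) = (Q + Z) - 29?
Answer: 572/109234267 ≈ 5.2364e-6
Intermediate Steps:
E(Q, Z) = -29 + Q + Z
b(m, O) = -12*m
x(Y, X) = -1/572 (x(Y, X) = 1/(-554 + (-29 - 4 + 15)) = 1/(-554 - 18) = 1/(-572) = -1/572)
1/((k - 72)² + x(b(-2, -14), 161)) = 1/((-365 - 72)² - 1/572) = 1/((-437)² - 1/572) = 1/(190969 - 1/572) = 1/(109234267/572) = 572/109234267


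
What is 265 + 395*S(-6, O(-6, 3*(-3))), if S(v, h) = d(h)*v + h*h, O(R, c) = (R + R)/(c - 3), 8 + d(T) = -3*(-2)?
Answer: 5400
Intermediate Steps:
d(T) = -2 (d(T) = -8 - 3*(-2) = -8 + 6 = -2)
O(R, c) = 2*R/(-3 + c) (O(R, c) = (2*R)/(-3 + c) = 2*R/(-3 + c))
S(v, h) = h² - 2*v (S(v, h) = -2*v + h*h = -2*v + h² = h² - 2*v)
265 + 395*S(-6, O(-6, 3*(-3))) = 265 + 395*((2*(-6)/(-3 + 3*(-3)))² - 2*(-6)) = 265 + 395*((2*(-6)/(-3 - 9))² + 12) = 265 + 395*((2*(-6)/(-12))² + 12) = 265 + 395*((2*(-6)*(-1/12))² + 12) = 265 + 395*(1² + 12) = 265 + 395*(1 + 12) = 265 + 395*13 = 265 + 5135 = 5400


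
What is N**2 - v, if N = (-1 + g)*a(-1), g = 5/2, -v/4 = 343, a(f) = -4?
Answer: 1408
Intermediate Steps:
v = -1372 (v = -4*343 = -1372)
g = 5/2 (g = 5*(1/2) = 5/2 ≈ 2.5000)
N = -6 (N = (-1 + 5/2)*(-4) = (3/2)*(-4) = -6)
N**2 - v = (-6)**2 - 1*(-1372) = 36 + 1372 = 1408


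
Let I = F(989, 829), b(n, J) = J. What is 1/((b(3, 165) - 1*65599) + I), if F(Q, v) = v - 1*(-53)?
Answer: -1/64552 ≈ -1.5491e-5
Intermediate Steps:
F(Q, v) = 53 + v (F(Q, v) = v + 53 = 53 + v)
I = 882 (I = 53 + 829 = 882)
1/((b(3, 165) - 1*65599) + I) = 1/((165 - 1*65599) + 882) = 1/((165 - 65599) + 882) = 1/(-65434 + 882) = 1/(-64552) = -1/64552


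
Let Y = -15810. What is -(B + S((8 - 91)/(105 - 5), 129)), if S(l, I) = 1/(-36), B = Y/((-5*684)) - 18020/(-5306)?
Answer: -14501219/1814652 ≈ -7.9912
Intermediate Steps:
B = 2425271/302442 (B = -15810/((-5*684)) - 18020/(-5306) = -15810/(-3420) - 18020*(-1/5306) = -15810*(-1/3420) + 9010/2653 = 527/114 + 9010/2653 = 2425271/302442 ≈ 8.0190)
S(l, I) = -1/36
-(B + S((8 - 91)/(105 - 5), 129)) = -(2425271/302442 - 1/36) = -1*14501219/1814652 = -14501219/1814652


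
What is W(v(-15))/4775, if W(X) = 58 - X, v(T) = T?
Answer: 73/4775 ≈ 0.015288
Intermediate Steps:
W(v(-15))/4775 = (58 - 1*(-15))/4775 = (58 + 15)*(1/4775) = 73*(1/4775) = 73/4775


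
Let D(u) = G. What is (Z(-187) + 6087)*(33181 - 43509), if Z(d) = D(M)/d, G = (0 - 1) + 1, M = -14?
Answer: -62866536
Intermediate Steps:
G = 0 (G = -1 + 1 = 0)
D(u) = 0
Z(d) = 0 (Z(d) = 0/d = 0)
(Z(-187) + 6087)*(33181 - 43509) = (0 + 6087)*(33181 - 43509) = 6087*(-10328) = -62866536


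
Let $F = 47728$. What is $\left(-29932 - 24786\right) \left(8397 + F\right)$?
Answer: $-3071047750$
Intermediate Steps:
$\left(-29932 - 24786\right) \left(8397 + F\right) = \left(-29932 - 24786\right) \left(8397 + 47728\right) = \left(-54718\right) 56125 = -3071047750$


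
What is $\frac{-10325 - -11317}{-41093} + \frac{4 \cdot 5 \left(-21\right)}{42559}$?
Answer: $- \frac{59477588}{1748876987} \approx -0.034009$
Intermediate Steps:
$\frac{-10325 - -11317}{-41093} + \frac{4 \cdot 5 \left(-21\right)}{42559} = \left(-10325 + 11317\right) \left(- \frac{1}{41093}\right) + 20 \left(-21\right) \frac{1}{42559} = 992 \left(- \frac{1}{41093}\right) - \frac{420}{42559} = - \frac{992}{41093} - \frac{420}{42559} = - \frac{59477588}{1748876987}$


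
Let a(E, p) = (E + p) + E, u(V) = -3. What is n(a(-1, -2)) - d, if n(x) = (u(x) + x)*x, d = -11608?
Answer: 11636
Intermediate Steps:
a(E, p) = p + 2*E
n(x) = x*(-3 + x) (n(x) = (-3 + x)*x = x*(-3 + x))
n(a(-1, -2)) - d = (-2 + 2*(-1))*(-3 + (-2 + 2*(-1))) - 1*(-11608) = (-2 - 2)*(-3 + (-2 - 2)) + 11608 = -4*(-3 - 4) + 11608 = -4*(-7) + 11608 = 28 + 11608 = 11636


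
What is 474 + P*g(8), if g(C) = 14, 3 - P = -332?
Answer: 5164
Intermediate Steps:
P = 335 (P = 3 - 1*(-332) = 3 + 332 = 335)
474 + P*g(8) = 474 + 335*14 = 474 + 4690 = 5164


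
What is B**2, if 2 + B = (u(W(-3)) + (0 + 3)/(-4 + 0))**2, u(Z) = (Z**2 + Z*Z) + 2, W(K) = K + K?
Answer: 7364557489/256 ≈ 2.8768e+7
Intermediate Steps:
W(K) = 2*K
u(Z) = 2 + 2*Z**2 (u(Z) = (Z**2 + Z**2) + 2 = 2*Z**2 + 2 = 2 + 2*Z**2)
B = 85817/16 (B = -2 + ((2 + 2*(2*(-3))**2) + (0 + 3)/(-4 + 0))**2 = -2 + ((2 + 2*(-6)**2) + 3/(-4))**2 = -2 + ((2 + 2*36) + 3*(-1/4))**2 = -2 + ((2 + 72) - 3/4)**2 = -2 + (74 - 3/4)**2 = -2 + (293/4)**2 = -2 + 85849/16 = 85817/16 ≈ 5363.6)
B**2 = (85817/16)**2 = 7364557489/256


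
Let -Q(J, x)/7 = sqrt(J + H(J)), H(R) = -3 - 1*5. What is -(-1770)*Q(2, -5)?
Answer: -12390*I*sqrt(6) ≈ -30349.0*I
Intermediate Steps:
H(R) = -8 (H(R) = -3 - 5 = -8)
Q(J, x) = -7*sqrt(-8 + J) (Q(J, x) = -7*sqrt(J - 8) = -7*sqrt(-8 + J))
-(-1770)*Q(2, -5) = -(-1770)*(-7*sqrt(-8 + 2)) = -(-1770)*(-7*I*sqrt(6)) = -12390*I*sqrt(6)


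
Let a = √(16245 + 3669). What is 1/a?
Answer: √19914/19914 ≈ 0.0070863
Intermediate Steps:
a = √19914 ≈ 141.12
1/a = 1/(√19914) = √19914/19914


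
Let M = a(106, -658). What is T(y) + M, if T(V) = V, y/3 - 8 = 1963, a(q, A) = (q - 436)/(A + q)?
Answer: 544051/92 ≈ 5913.6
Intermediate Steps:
a(q, A) = (-436 + q)/(A + q)
M = 55/92 (M = (-436 + 106)/(-658 + 106) = -330/(-552) = -1/552*(-330) = 55/92 ≈ 0.59783)
y = 5913 (y = 24 + 3*1963 = 24 + 5889 = 5913)
T(y) + M = 5913 + 55/92 = 544051/92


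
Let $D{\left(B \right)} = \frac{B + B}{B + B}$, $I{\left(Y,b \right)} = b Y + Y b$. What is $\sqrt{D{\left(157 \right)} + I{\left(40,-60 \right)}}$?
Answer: $i \sqrt{4799} \approx 69.275 i$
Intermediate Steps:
$I{\left(Y,b \right)} = 2 Y b$ ($I{\left(Y,b \right)} = Y b + Y b = 2 Y b$)
$D{\left(B \right)} = 1$ ($D{\left(B \right)} = \frac{2 B}{2 B} = 2 B \frac{1}{2 B} = 1$)
$\sqrt{D{\left(157 \right)} + I{\left(40,-60 \right)}} = \sqrt{1 + 2 \cdot 40 \left(-60\right)} = \sqrt{1 - 4800} = \sqrt{-4799} = i \sqrt{4799}$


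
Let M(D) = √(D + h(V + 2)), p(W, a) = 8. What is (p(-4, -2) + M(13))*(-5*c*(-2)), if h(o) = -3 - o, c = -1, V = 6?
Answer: -80 - 10*√2 ≈ -94.142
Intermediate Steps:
M(D) = √(-11 + D) (M(D) = √(D + (-3 - (6 + 2))) = √(D + (-3 - 1*8)) = √(D + (-3 - 8)) = √(D - 11) = √(-11 + D))
(p(-4, -2) + M(13))*(-5*c*(-2)) = (8 + √(-11 + 13))*(-5*(-1)*(-2)) = (8 + √2)*(5*(-2)) = (8 + √2)*(-10) = -80 - 10*√2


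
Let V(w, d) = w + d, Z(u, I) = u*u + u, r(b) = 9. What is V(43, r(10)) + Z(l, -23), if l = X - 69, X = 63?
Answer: 82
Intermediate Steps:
l = -6 (l = 63 - 69 = -6)
Z(u, I) = u + u**2 (Z(u, I) = u**2 + u = u + u**2)
V(w, d) = d + w
V(43, r(10)) + Z(l, -23) = (9 + 43) - 6*(1 - 6) = 52 - 6*(-5) = 52 + 30 = 82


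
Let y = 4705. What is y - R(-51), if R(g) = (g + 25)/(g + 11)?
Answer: 94087/20 ≈ 4704.4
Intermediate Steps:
R(g) = (25 + g)/(11 + g)
y - R(-51) = 4705 - (25 - 51)/(11 - 51) = 4705 - (-26)/(-40) = 4705 - (-1)*(-26)/40 = 4705 - 1*13/20 = 4705 - 13/20 = 94087/20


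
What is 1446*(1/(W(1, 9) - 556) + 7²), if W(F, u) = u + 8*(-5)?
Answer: 41589852/587 ≈ 70852.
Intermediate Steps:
W(F, u) = -40 + u (W(F, u) = u - 40 = -40 + u)
1446*(1/(W(1, 9) - 556) + 7²) = 1446*(1/((-40 + 9) - 556) + 7²) = 1446*(1/(-31 - 556) + 49) = 1446*(1/(-587) + 49) = 1446*(-1/587 + 49) = 1446*(28762/587) = 41589852/587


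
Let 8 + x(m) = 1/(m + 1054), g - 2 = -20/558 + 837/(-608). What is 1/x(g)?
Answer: -178891789/1430964680 ≈ -0.12501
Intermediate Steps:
g = 99661/169632 (g = 2 + (-20/558 + 837/(-608)) = 2 + (-20*1/558 + 837*(-1/608)) = 2 + (-10/279 - 837/608) = 2 - 239603/169632 = 99661/169632 ≈ 0.58751)
x(m) = -8 + 1/(1054 + m) (x(m) = -8 + 1/(m + 1054) = -8 + 1/(1054 + m))
1/x(g) = 1/((-8431 - 8*99661/169632)/(1054 + 99661/169632)) = 1/((-8431 - 99661/21204)/(178891789/169632)) = 1/((169632/178891789)*(-178870585/21204)) = 1/(-1430964680/178891789) = -178891789/1430964680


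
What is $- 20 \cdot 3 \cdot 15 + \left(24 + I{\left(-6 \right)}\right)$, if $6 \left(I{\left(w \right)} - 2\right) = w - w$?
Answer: $-874$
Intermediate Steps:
$I{\left(w \right)} = 2$ ($I{\left(w \right)} = 2 + \frac{w - w}{6} = 2 + \frac{1}{6} \cdot 0 = 2 + 0 = 2$)
$- 20 \cdot 3 \cdot 15 + \left(24 + I{\left(-6 \right)}\right) = - 20 \cdot 3 \cdot 15 + \left(24 + 2\right) = \left(-20\right) 45 + 26 = -900 + 26 = -874$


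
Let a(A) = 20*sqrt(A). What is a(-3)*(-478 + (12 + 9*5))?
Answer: -8420*I*sqrt(3) ≈ -14584.0*I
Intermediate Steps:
a(-3)*(-478 + (12 + 9*5)) = (20*sqrt(-3))*(-478 + (12 + 9*5)) = (20*(I*sqrt(3)))*(-478 + (12 + 45)) = (20*I*sqrt(3))*(-478 + 57) = (20*I*sqrt(3))*(-421) = -8420*I*sqrt(3)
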